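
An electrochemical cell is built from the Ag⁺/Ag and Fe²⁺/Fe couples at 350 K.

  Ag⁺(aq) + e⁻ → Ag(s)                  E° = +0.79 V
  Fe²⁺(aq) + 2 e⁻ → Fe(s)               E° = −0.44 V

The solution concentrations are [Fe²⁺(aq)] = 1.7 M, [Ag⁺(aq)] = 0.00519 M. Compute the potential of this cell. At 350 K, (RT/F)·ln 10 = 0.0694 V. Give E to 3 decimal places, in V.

Ag⁺/Ag is reduced (cathode, E° = +0.79 V) and Fe²⁺/Fe is oxidized (anode).
E°cell = E°cat − E°an = +0.79 − (−0.44) = +1.23 V; n = 2.
For the overall reaction 2 Ag⁺(aq) + Fe(s) → 2 Ag(s) + Fe²⁺(aq), Q = [Fe²⁺(aq)] / [Ag⁺(aq)]^2 = 6.31×10^4, giving log Q = 4.800.
Applying E = E° − (RT ln10/nF)·log Q gives +1.23 − (0.0694/2)(4.800) = +1.063 V.

+1.063 V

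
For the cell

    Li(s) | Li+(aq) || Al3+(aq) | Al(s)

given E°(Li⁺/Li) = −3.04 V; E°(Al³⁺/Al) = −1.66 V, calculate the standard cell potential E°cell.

By convention the left-hand electrode in cell notation is the anode (oxidation) and the right-hand electrode is the cathode (reduction).
E°cell = E°(right) − E°(left) = −1.66 − (−3.04) = +1.38 V.

+1.38 V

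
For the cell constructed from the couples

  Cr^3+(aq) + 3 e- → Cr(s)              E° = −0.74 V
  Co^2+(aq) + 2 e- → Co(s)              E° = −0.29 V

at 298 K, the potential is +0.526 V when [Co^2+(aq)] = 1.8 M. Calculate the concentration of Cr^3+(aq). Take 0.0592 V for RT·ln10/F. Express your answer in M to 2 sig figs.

The Co²⁺/Co couple has the larger reduction potential, so it is the cathode: E°cell = −0.29 − (−0.74) = +0.45 V and n = 6.
From the Nernst equation, log Q = n(E° − E)/0.0592 = 6·(+0.45 − (+0.526))/0.0592 = −7.703.
Balancing electrons gives 3 Co^2+(aq) + 2 Cr(s) → 3 Co(s) + 2 Cr^3+(aq); thus Q = [Cr^3+(aq)]^2 / [Co^2+(aq)]^3.
Substituting the known concentrations and solving, log [Cr^3+(aq)] = −3.469 and [Cr^3+(aq)] = 0.00034 M.

0.00034 M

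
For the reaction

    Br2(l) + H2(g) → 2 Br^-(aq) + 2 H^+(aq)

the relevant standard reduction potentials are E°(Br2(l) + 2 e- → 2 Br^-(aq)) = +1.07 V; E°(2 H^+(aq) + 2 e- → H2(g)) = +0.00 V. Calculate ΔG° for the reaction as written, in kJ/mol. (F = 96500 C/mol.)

In the reaction as written Br2(l) is reduced, so the Br₂/Br⁻ couple is the cathode and 2H⁺/H₂ is the anode.
E°cell = +1.07 − (+0.00) = +1.07 V; balancing electrons gives n = 2.
ΔG° = −nFE°cell = −(2)(96500)(+1.07) J/mol = −207 kJ/mol.

−207 kJ/mol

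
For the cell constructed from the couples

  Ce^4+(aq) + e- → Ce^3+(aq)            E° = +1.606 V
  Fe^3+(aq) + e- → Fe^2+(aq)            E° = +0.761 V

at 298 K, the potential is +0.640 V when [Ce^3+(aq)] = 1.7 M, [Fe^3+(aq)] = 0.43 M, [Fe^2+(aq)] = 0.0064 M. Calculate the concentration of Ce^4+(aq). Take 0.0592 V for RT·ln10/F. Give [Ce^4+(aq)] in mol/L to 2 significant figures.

0.039 M

The Ce⁴⁺/Ce³⁺ couple has the larger reduction potential, so it is the cathode: E°cell = +1.606 − (+0.761) = +0.845 V and n = 1.
Since E = E° − (0.0592/n)·log Q, log Q = n(E° − E)/0.0592 = 3.463.
The balanced reaction is Ce^4+(aq) + Fe^2+(aq) → Ce^3+(aq) + Fe^3+(aq), so Q = ([Ce^3+(aq)]·[Fe^3+(aq)]) / ([Ce^4+(aq)]·[Fe^2+(aq)]).
Isolating [Ce^4+(aq)] in Q = 10^{3.463} yields log [Ce^4+(aq)] = −1.405, i.e. 0.039 M.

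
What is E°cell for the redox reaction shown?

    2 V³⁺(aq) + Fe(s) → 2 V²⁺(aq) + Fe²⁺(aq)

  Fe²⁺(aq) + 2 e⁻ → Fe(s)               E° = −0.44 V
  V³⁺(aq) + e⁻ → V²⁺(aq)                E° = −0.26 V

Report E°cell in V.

V³⁺(aq) gains electrons, so the V³⁺/V²⁺ couple is the cathode; the Fe²⁺/Fe couple is the anode.
E°cell = E°(cathode) − E°(anode) = −0.26 − (−0.44) = +0.18 V.
The positive value indicates the reaction is spontaneous as written.

+0.18 V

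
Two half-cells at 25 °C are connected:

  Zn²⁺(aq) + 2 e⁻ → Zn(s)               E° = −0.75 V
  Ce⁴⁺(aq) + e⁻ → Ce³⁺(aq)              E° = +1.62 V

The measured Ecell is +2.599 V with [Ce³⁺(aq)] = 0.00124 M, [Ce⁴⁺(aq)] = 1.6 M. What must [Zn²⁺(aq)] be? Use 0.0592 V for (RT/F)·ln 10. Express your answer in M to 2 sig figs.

Ce⁴⁺/Ce³⁺ is the cathode (higher E°); E°cell = +1.62 − (−0.75) = +2.37 V with n = 2.
From the Nernst equation, log Q = n(E° − E)/0.0592 = 2·(+2.37 − (+2.599))/0.0592 = −7.736.
For 2 Ce⁴⁺(aq) + Zn(s) → 2 Ce³⁺(aq) + Zn²⁺(aq), the reaction quotient is Q = ([Ce³⁺(aq)]^2·[Zn²⁺(aq)]) / [Ce⁴⁺(aq)]^2.
Substituting the known concentrations and solving, log [Zn²⁺(aq)] = −1.515 and [Zn²⁺(aq)] = 0.031 M.

0.031 M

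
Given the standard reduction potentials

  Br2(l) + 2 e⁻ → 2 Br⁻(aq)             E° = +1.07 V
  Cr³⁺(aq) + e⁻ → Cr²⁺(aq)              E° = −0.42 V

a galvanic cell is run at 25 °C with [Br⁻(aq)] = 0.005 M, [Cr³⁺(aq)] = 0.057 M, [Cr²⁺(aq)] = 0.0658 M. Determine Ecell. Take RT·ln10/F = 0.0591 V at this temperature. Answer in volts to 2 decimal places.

+1.63 V

Since E°(Br₂/Br⁻) > E°(Cr³⁺/Cr²⁺), Br₂/Br⁻ serves as the cathode.
E°cell = E°cat − E°an = +1.07 − (−0.42) = +1.49 V; n = 2.
Balancing gives Br2(l) + 2 Cr²⁺(aq) → 2 Br⁻(aq) + 2 Cr³⁺(aq); hence Q = ([Br⁻(aq)]^2·[Cr³⁺(aq)]^2) / [Cr²⁺(aq)]^2 = 1.88×10^−5 (log Q = −4.727).
By the Nernst equation, E = +1.49 − (0.0591/2)·(−4.727) = +1.63 V.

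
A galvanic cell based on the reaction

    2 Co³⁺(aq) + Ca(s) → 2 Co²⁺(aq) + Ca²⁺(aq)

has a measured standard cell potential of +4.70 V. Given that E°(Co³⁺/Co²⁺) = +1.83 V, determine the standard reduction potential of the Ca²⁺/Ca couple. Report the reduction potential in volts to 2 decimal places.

−2.87 V

In the reaction as written the Co³⁺/Co²⁺ couple is reduced (cathode) and Ca²⁺/Ca is oxidized (anode), so E°cell = E°(Co³⁺/Co²⁺) − E°(Ca²⁺/Ca).
E°(Ca²⁺/Ca) = E°(cathode) − E°cell = +1.83 − (+4.70) = −2.87 V.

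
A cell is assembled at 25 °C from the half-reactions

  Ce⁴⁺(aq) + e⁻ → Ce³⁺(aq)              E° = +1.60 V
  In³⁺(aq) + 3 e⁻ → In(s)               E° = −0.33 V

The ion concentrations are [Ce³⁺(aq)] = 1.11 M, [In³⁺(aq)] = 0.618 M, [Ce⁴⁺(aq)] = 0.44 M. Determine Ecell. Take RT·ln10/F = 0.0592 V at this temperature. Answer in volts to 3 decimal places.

+1.910 V

Since E°(Ce⁴⁺/Ce³⁺) > E°(In³⁺/In), Ce⁴⁺/Ce³⁺ serves as the cathode.
E°cell = E°cat − E°an = +1.60 − (−0.33) = +1.93 V; n = 3.
For the overall reaction 3 Ce⁴⁺(aq) + In(s) → 3 Ce³⁺(aq) + In³⁺(aq), Q = ([Ce³⁺(aq)]^3·[In³⁺(aq)]) / [Ce⁴⁺(aq)]^3 = 9.92, giving log Q = 0.997.
By the Nernst equation, E = +1.93 − (0.0592/3)·(0.997) = +1.910 V.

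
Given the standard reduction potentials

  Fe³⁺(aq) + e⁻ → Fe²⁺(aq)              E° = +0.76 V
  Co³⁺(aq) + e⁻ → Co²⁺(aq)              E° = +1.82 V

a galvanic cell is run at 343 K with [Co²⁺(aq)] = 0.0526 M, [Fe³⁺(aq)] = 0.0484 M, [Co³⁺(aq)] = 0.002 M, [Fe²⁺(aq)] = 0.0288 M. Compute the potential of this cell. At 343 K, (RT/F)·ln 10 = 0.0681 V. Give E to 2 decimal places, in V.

+0.95 V

Since E°(Co³⁺/Co²⁺) > E°(Fe³⁺/Fe²⁺), Co³⁺/Co²⁺ serves as the cathode.
The standard potential is +1.82 − (+0.76) = +1.06 V and the balanced reaction transfers n = 1 electron.
Balancing gives Co³⁺(aq) + Fe²⁺(aq) → Co²⁺(aq) + Fe³⁺(aq); hence Q = ([Co²⁺(aq)]·[Fe³⁺(aq)]) / ([Co³⁺(aq)]·[Fe²⁺(aq)]) = 44.2 (log Q = 1.645).
By the Nernst equation, E = +1.06 − (0.0681/1)·(1.645) = +0.95 V.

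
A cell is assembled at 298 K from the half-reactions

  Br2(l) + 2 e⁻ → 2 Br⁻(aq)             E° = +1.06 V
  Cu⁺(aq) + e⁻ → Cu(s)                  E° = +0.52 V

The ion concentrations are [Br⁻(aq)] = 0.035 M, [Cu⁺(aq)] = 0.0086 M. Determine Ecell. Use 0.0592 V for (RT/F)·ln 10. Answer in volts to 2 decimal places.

+0.75 V

Br₂/Br⁻ is reduced (cathode, E° = +1.06 V) and Cu⁺/Cu is oxidized (anode).
The standard potential is +1.06 − (+0.52) = +0.54 V and the balanced reaction transfers n = 2 electrons.
Balancing gives Br2(l) + 2 Cu(s) → 2 Br⁻(aq) + 2 Cu⁺(aq); hence Q = [Br⁻(aq)]^2·[Cu⁺(aq)]^2 = 9.06×10^−8 (log Q = −7.043).
E = E° − (0.0592/n)·log Q = +0.54 − (0.0592/2)(−7.043) = +0.75 V.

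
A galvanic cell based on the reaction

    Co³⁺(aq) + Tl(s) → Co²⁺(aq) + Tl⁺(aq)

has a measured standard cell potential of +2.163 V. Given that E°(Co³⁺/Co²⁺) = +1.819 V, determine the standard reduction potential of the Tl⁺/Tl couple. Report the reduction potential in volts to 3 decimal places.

In the reaction as written the Co³⁺/Co²⁺ couple is reduced (cathode) and Tl⁺/Tl is oxidized (anode), so E°cell = E°(Co³⁺/Co²⁺) − E°(Tl⁺/Tl).
E°(Tl⁺/Tl) = E°(cathode) − E°cell = +1.819 − (+2.163) = −0.344 V.

−0.344 V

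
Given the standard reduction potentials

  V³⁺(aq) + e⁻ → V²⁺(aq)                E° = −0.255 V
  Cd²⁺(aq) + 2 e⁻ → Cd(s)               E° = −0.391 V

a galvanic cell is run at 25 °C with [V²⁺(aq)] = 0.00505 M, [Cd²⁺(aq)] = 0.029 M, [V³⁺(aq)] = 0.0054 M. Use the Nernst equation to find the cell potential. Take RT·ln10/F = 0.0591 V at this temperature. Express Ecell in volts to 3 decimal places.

+0.183 V

Since E°(V³⁺/V²⁺) > E°(Cd²⁺/Cd), V³⁺/V²⁺ serves as the cathode.
E°cell = −0.255 − (−0.391) = +0.136 V, with n = 2 electrons transferred.
Balancing gives 2 V³⁺(aq) + Cd(s) → 2 V²⁺(aq) + Cd²⁺(aq); hence Q = ([V²⁺(aq)]^2·[Cd²⁺(aq)]) / [V³⁺(aq)]^2 = 0.0254 (log Q = −1.596).
E = E° − (0.0591/n)·log Q = +0.136 − (0.0591/2)(−1.596) = +0.183 V.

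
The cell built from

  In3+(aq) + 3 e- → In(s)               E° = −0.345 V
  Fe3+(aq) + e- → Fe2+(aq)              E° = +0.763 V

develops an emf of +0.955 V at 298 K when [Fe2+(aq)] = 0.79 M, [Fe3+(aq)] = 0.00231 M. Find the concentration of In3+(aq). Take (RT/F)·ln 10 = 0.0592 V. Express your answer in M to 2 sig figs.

With Fe³⁺/Fe²⁺ at the cathode and In³⁺/In at the anode, E°cell = +0.763 − (−0.345) = +1.108 V (n = 3).
Since E = E° − (0.0592/n)·log Q, log Q = n(E° − E)/0.0592 = 7.753.
Balancing electrons gives 3 Fe3+(aq) + In(s) → 3 Fe2+(aq) + In3+(aq); thus Q = ([Fe2+(aq)]^3·[In3+(aq)]) / [Fe3+(aq)]^3.
Isolating [In3+(aq)] in Q = 10^{7.753} yields log [In3+(aq)] = 0.151, i.e. 1.4 M.

1.4 M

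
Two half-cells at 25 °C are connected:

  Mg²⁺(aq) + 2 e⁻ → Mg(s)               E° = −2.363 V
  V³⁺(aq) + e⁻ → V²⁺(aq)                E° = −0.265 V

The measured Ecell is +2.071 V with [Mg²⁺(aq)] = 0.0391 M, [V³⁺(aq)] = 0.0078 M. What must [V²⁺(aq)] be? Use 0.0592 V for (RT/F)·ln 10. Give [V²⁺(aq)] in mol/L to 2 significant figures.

The V³⁺/V²⁺ couple has the larger reduction potential, so it is the cathode: E°cell = −0.265 − (−2.363) = +2.098 V and n = 2.
Since E = E° − (0.0592/n)·log Q, log Q = n(E° − E)/0.0592 = 0.912.
For 2 V³⁺(aq) + Mg(s) → 2 V²⁺(aq) + Mg²⁺(aq), the reaction quotient is Q = ([V²⁺(aq)]^2·[Mg²⁺(aq)]) / [V³⁺(aq)]^2.
Substituting the known concentrations and solving, log [V²⁺(aq)] = −0.948 and [V²⁺(aq)] = 0.11 M.

0.11 M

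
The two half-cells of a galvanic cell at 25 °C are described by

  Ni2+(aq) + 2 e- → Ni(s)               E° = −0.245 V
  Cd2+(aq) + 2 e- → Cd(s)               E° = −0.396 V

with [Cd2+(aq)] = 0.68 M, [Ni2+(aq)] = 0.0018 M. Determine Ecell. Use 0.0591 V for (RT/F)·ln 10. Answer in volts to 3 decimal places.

Since E°(Ni²⁺/Ni) > E°(Cd²⁺/Cd), Ni²⁺/Ni serves as the cathode.
The standard potential is −0.245 − (−0.396) = +0.151 V and the balanced reaction transfers n = 2 electrons.
For the overall reaction Ni2+(aq) + Cd(s) → Ni(s) + Cd2+(aq), Q = [Cd2+(aq)] / [Ni2+(aq)] = 378, giving log Q = 2.577.
E = E° − (0.0591/n)·log Q = +0.151 − (0.0591/2)(2.577) = +0.075 V.

+0.075 V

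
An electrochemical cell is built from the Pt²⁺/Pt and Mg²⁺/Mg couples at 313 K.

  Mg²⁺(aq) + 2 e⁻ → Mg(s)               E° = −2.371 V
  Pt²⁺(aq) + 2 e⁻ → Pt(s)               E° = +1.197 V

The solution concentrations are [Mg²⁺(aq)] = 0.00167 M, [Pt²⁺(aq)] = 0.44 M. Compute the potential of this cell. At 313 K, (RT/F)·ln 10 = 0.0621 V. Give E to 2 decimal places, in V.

+3.64 V

The Pt²⁺/Pt couple has the more positive E°, so it is the cathode; Mg²⁺/Mg is the anode.
The standard potential is +1.197 − (−2.371) = +3.568 V and the balanced reaction transfers n = 2 electrons.
The balanced reaction is Pt²⁺(aq) + Mg(s) → Pt(s) + Mg²⁺(aq), so Q = [Mg²⁺(aq)] / [Pt²⁺(aq)] = 0.0038 and log Q = −2.421.
Applying E = E° − (RT ln10/nF)·log Q gives +3.568 − (0.0621/2)(−2.421) = +3.64 V.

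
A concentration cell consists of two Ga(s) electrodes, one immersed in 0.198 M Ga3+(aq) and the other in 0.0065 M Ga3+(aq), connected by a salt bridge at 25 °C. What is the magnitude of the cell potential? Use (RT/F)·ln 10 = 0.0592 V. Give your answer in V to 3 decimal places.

0.029 V

For a concentration cell E°cell = 0, since both electrodes use the same couple.
The compartment with the higher Ga3+(aq) concentration (0.198 M) acts as the cathode; ions are reduced there and produced at the dilute (0.0065 M) anode.
With n = 3, Ecell = −(0.0592/3)·log([dilute]/[conc]) = −(0.0592/3)·log(0.0065/0.198) = +0.029 V.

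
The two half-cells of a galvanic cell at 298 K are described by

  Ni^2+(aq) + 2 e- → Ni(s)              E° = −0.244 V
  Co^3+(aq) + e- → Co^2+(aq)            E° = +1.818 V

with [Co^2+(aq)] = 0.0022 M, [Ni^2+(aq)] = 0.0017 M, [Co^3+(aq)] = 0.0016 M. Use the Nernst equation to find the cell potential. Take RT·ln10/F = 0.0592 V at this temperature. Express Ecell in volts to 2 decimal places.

Since E°(Co³⁺/Co²⁺) > E°(Ni²⁺/Ni), Co³⁺/Co²⁺ serves as the cathode.
The standard potential is +1.818 − (−0.244) = +2.062 V and the balanced reaction transfers n = 2 electrons.
For the overall reaction 2 Co^3+(aq) + Ni(s) → 2 Co^2+(aq) + Ni^2+(aq), Q = ([Co^2+(aq)]^2·[Ni^2+(aq)]) / [Co^3+(aq)]^2 = 0.00321, giving log Q = −2.493.
E = E° − (0.0592/n)·log Q = +2.062 − (0.0592/2)(−2.493) = +2.14 V.

+2.14 V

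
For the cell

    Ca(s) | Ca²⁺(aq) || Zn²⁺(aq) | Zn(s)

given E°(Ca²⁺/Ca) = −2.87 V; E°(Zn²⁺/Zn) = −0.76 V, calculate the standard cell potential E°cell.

By convention the left-hand electrode in cell notation is the anode (oxidation) and the right-hand electrode is the cathode (reduction).
E°cell = E°(right) − E°(left) = −0.76 − (−2.87) = +2.11 V.

+2.11 V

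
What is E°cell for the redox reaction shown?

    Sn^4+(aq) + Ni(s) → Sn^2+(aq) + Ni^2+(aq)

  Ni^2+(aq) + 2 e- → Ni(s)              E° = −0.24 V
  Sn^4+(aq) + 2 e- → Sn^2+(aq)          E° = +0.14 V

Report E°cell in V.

Sn^4+(aq) gains electrons, so the Sn⁴⁺/Sn²⁺ couple is the cathode; the Ni²⁺/Ni couple is the anode.
E°cell = E°(cathode) − E°(anode) = +0.14 − (−0.24) = +0.38 V.

+0.38 V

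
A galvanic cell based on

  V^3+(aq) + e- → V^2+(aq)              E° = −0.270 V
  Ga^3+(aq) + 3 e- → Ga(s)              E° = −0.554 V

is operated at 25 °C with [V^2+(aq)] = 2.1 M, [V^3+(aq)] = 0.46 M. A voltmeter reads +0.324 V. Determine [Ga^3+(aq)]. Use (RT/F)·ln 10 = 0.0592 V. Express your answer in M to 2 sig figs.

9.9e−05 M

The V³⁺/V²⁺ couple has the larger reduction potential, so it is the cathode: E°cell = −0.270 − (−0.554) = +0.284 V and n = 3.
Since E = E° − (0.0592/n)·log Q, log Q = n(E° − E)/0.0592 = −2.027.
Balancing electrons gives 3 V^3+(aq) + Ga(s) → 3 V^2+(aq) + Ga^3+(aq); thus Q = ([V^2+(aq)]^3·[Ga^3+(aq)]) / [V^3+(aq)]^3.
Isolating [Ga^3+(aq)] in Q = 10^{−2.027} yields log [Ga^3+(aq)] = −4.005, i.e. 9.9e−05 M.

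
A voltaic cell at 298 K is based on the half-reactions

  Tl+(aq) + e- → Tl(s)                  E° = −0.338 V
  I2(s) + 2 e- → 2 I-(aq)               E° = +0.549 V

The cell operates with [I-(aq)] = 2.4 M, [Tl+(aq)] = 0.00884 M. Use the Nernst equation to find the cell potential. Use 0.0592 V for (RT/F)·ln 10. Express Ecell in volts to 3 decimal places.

The I₂/I⁻ couple has the more positive E°, so it is the cathode; Tl⁺/Tl is the anode.
E°cell = +0.549 − (−0.338) = +0.887 V, with n = 2 electrons transferred.
Balancing gives I2(s) + 2 Tl(s) → 2 I-(aq) + 2 Tl+(aq); hence Q = [I-(aq)]^2·[Tl+(aq)]^2 = 0.00045 (log Q = −3.347).
Applying E = E° − (RT ln10/nF)·log Q gives +0.887 − (0.0592/2)(−3.347) = +0.986 V.

+0.986 V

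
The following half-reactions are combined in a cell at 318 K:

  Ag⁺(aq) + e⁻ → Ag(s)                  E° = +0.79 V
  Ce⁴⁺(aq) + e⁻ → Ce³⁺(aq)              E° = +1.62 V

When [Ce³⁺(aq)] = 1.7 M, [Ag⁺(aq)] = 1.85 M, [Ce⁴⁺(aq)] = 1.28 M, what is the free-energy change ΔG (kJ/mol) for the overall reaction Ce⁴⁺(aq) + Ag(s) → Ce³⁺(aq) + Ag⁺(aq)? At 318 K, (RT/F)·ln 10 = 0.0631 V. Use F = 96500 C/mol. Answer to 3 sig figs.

With Ce⁴⁺/Ce³⁺ reduced at the cathode, E°cell = +1.62 − (+0.79) = +0.83 V and n = 1.
Q = ([Ce³⁺(aq)]·[Ag⁺(aq)]) / [Ce⁴⁺(aq)] = 2.46, so log Q = 0.390 and E = +0.83 − (0.0631/1)(0.390) = +0.8054 V.
ΔG = −nFE = −(1)(96500)(+0.8054) J/mol = −77.7 kJ/mol.

−77.7 kJ/mol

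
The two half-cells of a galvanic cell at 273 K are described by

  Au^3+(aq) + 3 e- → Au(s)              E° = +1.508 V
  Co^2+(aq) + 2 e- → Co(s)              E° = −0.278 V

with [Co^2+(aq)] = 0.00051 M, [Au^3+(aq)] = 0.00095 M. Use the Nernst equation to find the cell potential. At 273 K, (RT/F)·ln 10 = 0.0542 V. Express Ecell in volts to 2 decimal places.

+1.82 V

Au³⁺/Au is reduced (cathode, E° = +1.508 V) and Co²⁺/Co is oxidized (anode).
The standard potential is +1.508 − (−0.278) = +1.786 V and the balanced reaction transfers n = 6 electrons.
Balancing gives 2 Au^3+(aq) + 3 Co(s) → 2 Au(s) + 3 Co^2+(aq); hence Q = [Co^2+(aq)]^3 / [Au^3+(aq)]^2 = 0.000147 (log Q = −3.833).
Applying E = E° − (RT ln10/nF)·log Q gives +1.786 − (0.0542/6)(−3.833) = +1.82 V.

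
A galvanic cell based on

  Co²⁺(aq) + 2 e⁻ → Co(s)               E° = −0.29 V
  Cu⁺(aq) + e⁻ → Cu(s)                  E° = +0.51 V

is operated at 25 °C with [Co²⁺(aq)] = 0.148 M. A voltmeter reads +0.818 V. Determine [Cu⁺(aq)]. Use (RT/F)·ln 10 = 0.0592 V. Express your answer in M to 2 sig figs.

0.77 M

With Cu⁺/Cu at the cathode and Co²⁺/Co at the anode, E°cell = +0.51 − (−0.29) = +0.80 V (n = 2).
From the Nernst equation, log Q = n(E° − E)/0.0592 = 2·(+0.80 − (+0.818))/0.0592 = −0.608.
Balancing electrons gives 2 Cu⁺(aq) + Co(s) → 2 Cu(s) + Co²⁺(aq); thus Q = [Co²⁺(aq)] / [Cu⁺(aq)]^2.
Isolating [Cu⁺(aq)] in Q = 10^{−0.608} yields log [Cu⁺(aq)] = −0.111, i.e. 0.77 M.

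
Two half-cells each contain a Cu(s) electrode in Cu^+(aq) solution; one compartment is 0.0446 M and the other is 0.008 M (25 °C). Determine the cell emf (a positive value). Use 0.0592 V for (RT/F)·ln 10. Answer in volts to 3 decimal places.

0.044 V

For a concentration cell E°cell = 0, since both electrodes use the same couple.
The compartment with the higher Cu^+(aq) concentration (0.0446 M) acts as the cathode; ions are reduced there and produced at the dilute (0.008 M) anode.
With n = 1, Ecell = −(0.0592/1)·log([dilute]/[conc]) = −(0.0592/1)·log(0.008/0.0446) = +0.044 V.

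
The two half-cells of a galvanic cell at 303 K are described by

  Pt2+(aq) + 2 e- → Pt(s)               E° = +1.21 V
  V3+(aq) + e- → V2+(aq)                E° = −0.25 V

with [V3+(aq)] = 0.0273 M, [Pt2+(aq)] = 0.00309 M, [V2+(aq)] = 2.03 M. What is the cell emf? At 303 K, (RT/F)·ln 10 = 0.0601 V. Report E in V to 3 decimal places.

Since E°(Pt²⁺/Pt) > E°(V³⁺/V²⁺), Pt²⁺/Pt serves as the cathode.
E°cell = +1.21 − (−0.25) = +1.46 V, with n = 2 electrons transferred.
For the overall reaction Pt2+(aq) + 2 V2+(aq) → Pt(s) + 2 V3+(aq), Q = [V3+(aq)]^2 / ([Pt2+(aq)]·[V2+(aq)]^2) = 0.0585, giving log Q = −1.233.
E = E° − (0.0601/n)·log Q = +1.46 − (0.0601/2)(−1.233) = +1.497 V.

+1.497 V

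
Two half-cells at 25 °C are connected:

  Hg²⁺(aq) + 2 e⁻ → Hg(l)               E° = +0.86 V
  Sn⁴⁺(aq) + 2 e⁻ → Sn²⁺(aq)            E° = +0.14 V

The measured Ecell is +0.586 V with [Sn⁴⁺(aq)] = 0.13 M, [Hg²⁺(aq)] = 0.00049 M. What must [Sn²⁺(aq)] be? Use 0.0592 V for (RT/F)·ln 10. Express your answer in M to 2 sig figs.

0.0079 M

The Hg²⁺/Hg couple has the larger reduction potential, so it is the cathode: E°cell = +0.86 − (+0.14) = +0.72 V and n = 2.
From the Nernst equation, log Q = n(E° − E)/0.0592 = 2·(+0.72 − (+0.586))/0.0592 = 4.527.
Balancing electrons gives Hg²⁺(aq) + Sn²⁺(aq) → Hg(l) + Sn⁴⁺(aq); thus Q = [Sn⁴⁺(aq)] / ([Hg²⁺(aq)]·[Sn²⁺(aq)]).
Solving for the unknown gives log [Sn²⁺(aq)] = −2.103, so [Sn²⁺(aq)] ≈ 0.0079 M.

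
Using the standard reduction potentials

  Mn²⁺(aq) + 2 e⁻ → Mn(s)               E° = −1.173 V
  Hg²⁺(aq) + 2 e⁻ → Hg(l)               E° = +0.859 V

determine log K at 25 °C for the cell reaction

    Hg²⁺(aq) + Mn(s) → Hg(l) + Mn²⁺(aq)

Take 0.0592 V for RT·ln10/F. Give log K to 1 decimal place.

The Hg²⁺/Hg couple is reduced (cathode); E°cell = +0.859 − (−1.173) = +2.032 V with n = 2.
At equilibrium E = 0, so log K = nE°cell / 0.0592 = (2)(+2.032) / 0.0592 = 68.6.

log K = 68.6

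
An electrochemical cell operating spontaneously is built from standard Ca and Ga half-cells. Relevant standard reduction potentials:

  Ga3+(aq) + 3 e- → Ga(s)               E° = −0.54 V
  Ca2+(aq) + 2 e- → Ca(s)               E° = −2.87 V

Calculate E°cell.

Of the two couples in this cell, the one with the more positive reduction potential is reduced at the cathode: here that is Ga³⁺/Ga (−0.54 V); Ca²⁺/Ca (−2.87 V) is the anode.
E°cell = E°(cathode) − E°(anode) = −0.54 − (−2.87) = +2.33 V.

+2.33 V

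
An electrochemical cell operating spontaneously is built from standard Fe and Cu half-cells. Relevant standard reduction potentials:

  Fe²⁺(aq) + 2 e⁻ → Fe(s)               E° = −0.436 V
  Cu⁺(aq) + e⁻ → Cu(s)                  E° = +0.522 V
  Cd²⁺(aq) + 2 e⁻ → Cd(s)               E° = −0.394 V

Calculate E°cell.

The Cu⁺/Cu couple has the higher E°, so Cu ion is reduced (cathode) and Fe is oxidized (anode).
E°cell = E°(cathode) − E°(anode) = +0.522 − (−0.436) = +0.958 V.

+0.958 V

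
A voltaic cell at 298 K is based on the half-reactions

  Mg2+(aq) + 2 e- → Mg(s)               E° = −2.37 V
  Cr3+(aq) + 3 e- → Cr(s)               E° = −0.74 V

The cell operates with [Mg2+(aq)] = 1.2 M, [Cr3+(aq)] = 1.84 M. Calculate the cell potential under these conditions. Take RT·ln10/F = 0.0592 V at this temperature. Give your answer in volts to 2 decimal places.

+1.63 V

Cr³⁺/Cr is reduced (cathode, E° = −0.74 V) and Mg²⁺/Mg is oxidized (anode).
E°cell = −0.74 − (−2.37) = +1.63 V, with n = 6 electrons transferred.
For the overall reaction 2 Cr3+(aq) + 3 Mg(s) → 2 Cr(s) + 3 Mg2+(aq), Q = [Mg2+(aq)]^3 / [Cr3+(aq)]^2 = 0.51, giving log Q = −0.292.
By the Nernst equation, E = +1.63 − (0.0592/6)·(−0.292) = +1.63 V.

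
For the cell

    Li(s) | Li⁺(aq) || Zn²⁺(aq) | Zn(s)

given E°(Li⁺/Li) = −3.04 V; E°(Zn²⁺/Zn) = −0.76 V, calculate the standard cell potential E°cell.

+2.28 V

By convention the left-hand electrode in cell notation is the anode (oxidation) and the right-hand electrode is the cathode (reduction).
E°cell = E°(right) − E°(left) = −0.76 − (−3.04) = +2.28 V.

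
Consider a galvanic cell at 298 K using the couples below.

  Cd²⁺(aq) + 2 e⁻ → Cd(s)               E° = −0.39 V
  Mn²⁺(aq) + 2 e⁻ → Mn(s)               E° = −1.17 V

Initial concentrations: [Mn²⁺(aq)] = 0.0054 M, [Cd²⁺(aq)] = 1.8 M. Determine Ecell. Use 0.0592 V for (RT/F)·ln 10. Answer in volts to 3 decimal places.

+0.855 V

Since E°(Cd²⁺/Cd) > E°(Mn²⁺/Mn), Cd²⁺/Cd serves as the cathode.
E°cell = E°cat − E°an = −0.39 − (−1.17) = +0.78 V; n = 2.
For the overall reaction Cd²⁺(aq) + Mn(s) → Cd(s) + Mn²⁺(aq), Q = [Mn²⁺(aq)] / [Cd²⁺(aq)] = 0.003, giving log Q = −2.523.
Applying E = E° − (RT ln10/nF)·log Q gives +0.78 − (0.0592/2)(−2.523) = +0.855 V.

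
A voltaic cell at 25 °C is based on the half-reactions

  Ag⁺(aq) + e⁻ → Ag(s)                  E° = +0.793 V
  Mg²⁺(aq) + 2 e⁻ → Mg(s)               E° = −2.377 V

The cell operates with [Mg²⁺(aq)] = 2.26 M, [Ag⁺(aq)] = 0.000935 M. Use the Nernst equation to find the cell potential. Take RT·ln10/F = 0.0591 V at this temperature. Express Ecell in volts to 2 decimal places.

+2.98 V

The Ag⁺/Ag couple has the more positive E°, so it is the cathode; Mg²⁺/Mg is the anode.
E°cell = E°cat − E°an = +0.793 − (−2.377) = +3.170 V; n = 2.
For the overall reaction 2 Ag⁺(aq) + Mg(s) → 2 Ag(s) + Mg²⁺(aq), Q = [Mg²⁺(aq)] / [Ag⁺(aq)]^2 = 2.59×10^6, giving log Q = 6.412.
Applying E = E° − (RT ln10/nF)·log Q gives +3.170 − (0.0591/2)(6.412) = +2.98 V.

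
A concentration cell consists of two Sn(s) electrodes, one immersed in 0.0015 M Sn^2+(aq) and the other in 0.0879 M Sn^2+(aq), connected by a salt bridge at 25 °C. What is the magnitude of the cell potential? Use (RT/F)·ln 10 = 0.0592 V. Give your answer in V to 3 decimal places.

For a concentration cell E°cell = 0, since both electrodes use the same couple.
The compartment with the higher Sn^2+(aq) concentration (0.0879 M) acts as the cathode; ions are reduced there and produced at the dilute (0.0015 M) anode.
With n = 2, Ecell = −(0.0592/2)·log([dilute]/[conc]) = −(0.0592/2)·log(0.0015/0.0879) = +0.052 V.

0.052 V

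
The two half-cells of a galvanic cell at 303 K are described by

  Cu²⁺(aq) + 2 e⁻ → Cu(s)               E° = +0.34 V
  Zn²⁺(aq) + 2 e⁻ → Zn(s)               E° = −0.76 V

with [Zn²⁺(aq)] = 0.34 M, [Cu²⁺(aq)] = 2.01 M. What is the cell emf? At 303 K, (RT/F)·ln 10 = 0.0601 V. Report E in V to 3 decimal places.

+1.123 V

Since E°(Cu²⁺/Cu) > E°(Zn²⁺/Zn), Cu²⁺/Cu serves as the cathode.
E°cell = E°cat − E°an = +0.34 − (−0.76) = +1.10 V; n = 2.
For the overall reaction Cu²⁺(aq) + Zn(s) → Cu(s) + Zn²⁺(aq), Q = [Zn²⁺(aq)] / [Cu²⁺(aq)] = 0.169, giving log Q = −0.772.
By the Nernst equation, E = +1.10 − (0.0601/2)·(−0.772) = +1.123 V.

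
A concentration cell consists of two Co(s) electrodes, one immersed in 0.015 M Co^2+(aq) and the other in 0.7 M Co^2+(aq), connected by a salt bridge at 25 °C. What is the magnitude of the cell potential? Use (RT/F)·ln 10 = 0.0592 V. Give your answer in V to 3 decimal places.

For a concentration cell E°cell = 0, since both electrodes use the same couple.
The compartment with the higher Co^2+(aq) concentration (0.7 M) acts as the cathode; ions are reduced there and produced at the dilute (0.015 M) anode.
With n = 2, Ecell = −(0.0592/2)·log([dilute]/[conc]) = −(0.0592/2)·log(0.015/0.7) = +0.049 V.

0.049 V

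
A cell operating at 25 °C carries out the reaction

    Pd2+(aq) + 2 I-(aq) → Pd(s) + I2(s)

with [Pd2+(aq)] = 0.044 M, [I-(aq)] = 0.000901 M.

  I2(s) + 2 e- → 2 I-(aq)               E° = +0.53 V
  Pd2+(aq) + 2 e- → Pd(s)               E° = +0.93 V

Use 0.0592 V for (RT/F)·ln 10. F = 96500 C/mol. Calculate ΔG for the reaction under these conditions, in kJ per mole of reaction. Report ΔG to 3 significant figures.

E°cell = +0.93 − (+0.53) = +0.40 V; the balanced reaction transfers n = 2 electrons.
The reaction quotient is 1 / ([Pd2+(aq)]·[I-(aq)]^2) = 2.8×10^7; by Nernst, E = +0.40 − (0.0592/2)(7.447) = +0.1796 V.
ΔG = −nFE = −(2)(96500)(+0.1796) J/mol = −34.7 kJ/mol.

−34.7 kJ/mol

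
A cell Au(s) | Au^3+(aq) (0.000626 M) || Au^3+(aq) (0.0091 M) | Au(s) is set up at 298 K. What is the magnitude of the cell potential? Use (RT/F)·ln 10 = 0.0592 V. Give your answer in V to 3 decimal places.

For a concentration cell E°cell = 0, since both electrodes use the same couple.
The compartment with the higher Au^3+(aq) concentration (0.0091 M) acts as the cathode; ions are reduced there and produced at the dilute (0.000626 M) anode.
With n = 3, Ecell = −(0.0592/3)·log([dilute]/[conc]) = −(0.0592/3)·log(0.000626/0.0091) = +0.023 V.

0.023 V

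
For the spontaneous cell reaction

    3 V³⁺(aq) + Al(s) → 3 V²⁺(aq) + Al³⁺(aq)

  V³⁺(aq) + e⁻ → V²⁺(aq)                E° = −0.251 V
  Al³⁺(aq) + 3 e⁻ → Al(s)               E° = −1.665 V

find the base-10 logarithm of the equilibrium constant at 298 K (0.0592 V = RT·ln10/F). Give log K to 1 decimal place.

The V³⁺/V²⁺ couple is reduced (cathode); E°cell = −0.251 − (−1.665) = +1.414 V with n = 3.
At equilibrium E = 0, so log K = nE°cell / 0.0592 = (3)(+1.414) / 0.0592 = 71.7.

log K = 71.7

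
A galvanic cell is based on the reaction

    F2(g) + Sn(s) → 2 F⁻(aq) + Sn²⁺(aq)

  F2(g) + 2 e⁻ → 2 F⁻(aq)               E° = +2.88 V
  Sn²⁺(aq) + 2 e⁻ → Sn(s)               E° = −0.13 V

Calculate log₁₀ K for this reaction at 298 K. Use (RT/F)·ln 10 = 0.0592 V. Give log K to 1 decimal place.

The F₂/F⁻ couple is reduced (cathode); E°cell = +2.88 − (−0.13) = +3.01 V with n = 2.
At equilibrium E = 0, so log K = nE°cell / 0.0592 = (2)(+3.01) / 0.0592 = 101.7.

log K = 101.7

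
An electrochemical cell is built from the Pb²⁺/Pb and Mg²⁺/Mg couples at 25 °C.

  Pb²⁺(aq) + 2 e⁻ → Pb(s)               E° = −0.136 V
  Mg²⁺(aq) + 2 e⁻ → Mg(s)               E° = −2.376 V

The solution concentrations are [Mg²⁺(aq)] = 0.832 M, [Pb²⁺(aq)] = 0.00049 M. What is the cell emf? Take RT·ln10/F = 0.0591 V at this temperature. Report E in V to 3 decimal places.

The Pb²⁺/Pb couple has the more positive E°, so it is the cathode; Mg²⁺/Mg is the anode.
E°cell = −0.136 − (−2.376) = +2.240 V, with n = 2 electrons transferred.
Balancing gives Pb²⁺(aq) + Mg(s) → Pb(s) + Mg²⁺(aq); hence Q = [Mg²⁺(aq)] / [Pb²⁺(aq)] = 1.7×10^3 (log Q = 3.230).
E = E° − (0.0591/n)·log Q = +2.240 − (0.0591/2)(3.230) = +2.145 V.

+2.145 V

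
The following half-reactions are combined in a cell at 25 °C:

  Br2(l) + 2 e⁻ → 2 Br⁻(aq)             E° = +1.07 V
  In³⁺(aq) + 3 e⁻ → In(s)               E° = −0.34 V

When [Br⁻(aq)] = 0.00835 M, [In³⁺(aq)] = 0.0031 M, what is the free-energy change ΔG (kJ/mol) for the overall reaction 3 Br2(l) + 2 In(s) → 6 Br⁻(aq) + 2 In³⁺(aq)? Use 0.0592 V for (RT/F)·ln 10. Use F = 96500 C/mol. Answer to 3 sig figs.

−916 kJ/mol

The standard cell potential is +1.07 − (−0.34) = +1.41 V, with n = 6 electrons in the balanced equation.
Here Q = [Br⁻(aq)]^6·[In³⁺(aq)]^2 = 3.26×10^−18 (log Q = −17.487), giving E = +1.41 − (0.0592/6)·(−17.487) = +1.5825 V.
Then ΔG = −nFE = −6 × 96500 × +1.5825 J/mol = −916 kJ/mol.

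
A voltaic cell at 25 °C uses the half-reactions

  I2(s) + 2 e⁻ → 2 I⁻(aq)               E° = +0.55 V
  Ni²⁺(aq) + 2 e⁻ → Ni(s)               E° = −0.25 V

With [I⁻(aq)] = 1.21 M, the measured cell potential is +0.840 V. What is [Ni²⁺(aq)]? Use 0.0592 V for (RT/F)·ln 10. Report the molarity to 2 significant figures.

I₂/I⁻ is the cathode (higher E°); E°cell = +0.55 − (−0.25) = +0.80 V with n = 2.
From the Nernst equation, log Q = n(E° − E)/0.0592 = 2·(+0.80 − (+0.840))/0.0592 = −1.351.
The balanced reaction is I2(s) + Ni(s) → 2 I⁻(aq) + Ni²⁺(aq), so Q = [I⁻(aq)]^2·[Ni²⁺(aq)].
Substituting the known concentrations and solving, log [Ni²⁺(aq)] = −1.517 and [Ni²⁺(aq)] = 0.030 M.

0.030 M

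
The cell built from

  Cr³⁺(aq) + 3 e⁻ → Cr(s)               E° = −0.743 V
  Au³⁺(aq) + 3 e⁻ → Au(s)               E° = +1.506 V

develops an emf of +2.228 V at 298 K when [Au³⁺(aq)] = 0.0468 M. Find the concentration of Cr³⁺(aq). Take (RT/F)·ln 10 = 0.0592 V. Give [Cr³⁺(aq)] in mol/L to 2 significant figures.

With Au³⁺/Au at the cathode and Cr³⁺/Cr at the anode, E°cell = +1.506 − (−0.743) = +2.249 V (n = 3).
From the Nernst equation, log Q = n(E° − E)/0.0592 = 3·(+2.249 − (+2.228))/0.0592 = 1.064.
For Au³⁺(aq) + Cr(s) → Au(s) + Cr³⁺(aq), the reaction quotient is Q = [Cr³⁺(aq)] / [Au³⁺(aq)].
Substituting the known concentrations and solving, log [Cr³⁺(aq)] = −0.266 and [Cr³⁺(aq)] = 0.54 M.

0.54 M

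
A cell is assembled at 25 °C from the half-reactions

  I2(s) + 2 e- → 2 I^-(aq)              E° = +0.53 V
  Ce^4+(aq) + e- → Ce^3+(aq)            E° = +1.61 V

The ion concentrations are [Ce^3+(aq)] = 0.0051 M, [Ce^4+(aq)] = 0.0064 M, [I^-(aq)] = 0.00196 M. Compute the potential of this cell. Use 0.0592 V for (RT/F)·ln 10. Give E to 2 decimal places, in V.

The Ce⁴⁺/Ce³⁺ couple has the more positive E°, so it is the cathode; I₂/I⁻ is the anode.
E°cell = +1.61 − (+0.53) = +1.08 V, with n = 2 electrons transferred.
Balancing gives 2 Ce^4+(aq) + 2 I^-(aq) → 2 Ce^3+(aq) + I2(s); hence Q = [Ce^3+(aq)]^2 / ([Ce^4+(aq)]^2·[I^-(aq)]^2) = 1.65×10^5 (log Q = 5.218).
E = E° − (0.0592/n)·log Q = +1.08 − (0.0592/2)(5.218) = +0.93 V.

+0.93 V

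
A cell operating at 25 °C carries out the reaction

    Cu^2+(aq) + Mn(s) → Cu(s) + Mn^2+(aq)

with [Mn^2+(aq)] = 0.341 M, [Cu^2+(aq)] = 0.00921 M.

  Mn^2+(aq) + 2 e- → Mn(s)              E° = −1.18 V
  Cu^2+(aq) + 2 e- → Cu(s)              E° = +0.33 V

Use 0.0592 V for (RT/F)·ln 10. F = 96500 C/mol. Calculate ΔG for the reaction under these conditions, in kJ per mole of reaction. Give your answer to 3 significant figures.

With Cu²⁺/Cu reduced at the cathode, E°cell = +0.33 − (−1.18) = +1.51 V and n = 2.
Q = [Mn^2+(aq)] / [Cu^2+(aq)] = 37, so log Q = 1.568 and E = +1.51 − (0.0592/2)(1.568) = +1.4636 V.
ΔG = −nFE = −(2)(96500)(+1.4636) J/mol = −282 kJ/mol.

−282 kJ/mol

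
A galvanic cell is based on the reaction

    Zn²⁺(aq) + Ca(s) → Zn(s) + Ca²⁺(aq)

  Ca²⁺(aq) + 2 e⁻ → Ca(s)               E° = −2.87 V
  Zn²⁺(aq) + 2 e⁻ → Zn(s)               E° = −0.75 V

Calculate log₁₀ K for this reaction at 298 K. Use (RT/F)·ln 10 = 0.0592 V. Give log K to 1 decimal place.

log K = 71.6

The Zn²⁺/Zn couple is reduced (cathode); E°cell = −0.75 − (−2.87) = +2.12 V with n = 2.
At equilibrium E = 0, so log K = nE°cell / 0.0592 = (2)(+2.12) / 0.0592 = 71.6.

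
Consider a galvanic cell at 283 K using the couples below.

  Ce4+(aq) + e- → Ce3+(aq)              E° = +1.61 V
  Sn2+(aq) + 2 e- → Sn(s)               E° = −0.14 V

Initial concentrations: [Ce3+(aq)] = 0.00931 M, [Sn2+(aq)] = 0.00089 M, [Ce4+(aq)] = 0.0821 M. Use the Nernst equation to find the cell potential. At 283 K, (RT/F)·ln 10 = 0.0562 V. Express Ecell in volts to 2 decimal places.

+1.89 V

The Ce⁴⁺/Ce³⁺ couple has the more positive E°, so it is the cathode; Sn²⁺/Sn is the anode.
The standard potential is +1.61 − (−0.14) = +1.75 V and the balanced reaction transfers n = 2 electrons.
For the overall reaction 2 Ce4+(aq) + Sn(s) → 2 Ce3+(aq) + Sn2+(aq), Q = ([Ce3+(aq)]^2·[Sn2+(aq)]) / [Ce4+(aq)]^2 = 1.14×10^−5, giving log Q = −4.941.
By the Nernst equation, E = +1.75 − (0.0562/2)·(−4.941) = +1.89 V.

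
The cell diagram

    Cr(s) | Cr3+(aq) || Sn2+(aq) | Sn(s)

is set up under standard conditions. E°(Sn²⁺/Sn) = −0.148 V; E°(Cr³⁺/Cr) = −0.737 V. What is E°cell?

By convention the left-hand electrode in cell notation is the anode (oxidation) and the right-hand electrode is the cathode (reduction).
E°cell = E°(right) − E°(left) = −0.148 − (−0.737) = +0.589 V.

+0.589 V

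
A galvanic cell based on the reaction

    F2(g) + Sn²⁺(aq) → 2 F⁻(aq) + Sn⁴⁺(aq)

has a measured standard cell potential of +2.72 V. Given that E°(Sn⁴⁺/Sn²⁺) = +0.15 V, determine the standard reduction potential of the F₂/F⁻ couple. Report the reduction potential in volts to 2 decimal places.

+2.87 V

In the reaction as written the F₂/F⁻ couple is reduced (cathode) and Sn⁴⁺/Sn²⁺ is oxidized (anode), so E°cell = E°(F₂/F⁻) − E°(Sn⁴⁺/Sn²⁺).
E°(F₂/F⁻) = E°cell + E°(anode) = +2.72 + (+0.15) = +2.87 V.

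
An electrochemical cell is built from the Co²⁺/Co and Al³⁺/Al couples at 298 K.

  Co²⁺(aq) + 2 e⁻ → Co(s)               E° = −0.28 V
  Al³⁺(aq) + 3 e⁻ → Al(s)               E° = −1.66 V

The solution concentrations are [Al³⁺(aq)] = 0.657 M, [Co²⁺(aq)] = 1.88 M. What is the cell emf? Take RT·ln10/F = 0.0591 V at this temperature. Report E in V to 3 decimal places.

+1.392 V

Since E°(Co²⁺/Co) > E°(Al³⁺/Al), Co²⁺/Co serves as the cathode.
E°cell = E°cat − E°an = −0.28 − (−1.66) = +1.38 V; n = 6.
Balancing gives 3 Co²⁺(aq) + 2 Al(s) → 3 Co(s) + 2 Al³⁺(aq); hence Q = [Al³⁺(aq)]^2 / [Co²⁺(aq)]^3 = 0.065 (log Q = −1.187).
Applying E = E° − (RT ln10/nF)·log Q gives +1.38 − (0.0591/6)(−1.187) = +1.392 V.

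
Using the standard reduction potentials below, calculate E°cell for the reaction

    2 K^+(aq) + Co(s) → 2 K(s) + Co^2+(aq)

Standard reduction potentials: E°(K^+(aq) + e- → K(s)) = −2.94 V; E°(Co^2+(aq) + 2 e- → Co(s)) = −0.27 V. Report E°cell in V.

K^+(aq) gains electrons, so the K⁺/K couple is the cathode; the Co²⁺/Co couple is the anode.
E°cell = E°(cathode) − E°(anode) = −2.94 − (−0.27) = −2.67 V.
The negative E°cell means the reaction is non-spontaneous in the direction written.

−2.67 V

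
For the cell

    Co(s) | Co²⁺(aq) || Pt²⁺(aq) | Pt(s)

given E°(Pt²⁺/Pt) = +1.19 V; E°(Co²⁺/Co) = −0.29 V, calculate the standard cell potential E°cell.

+1.48 V

By convention the left-hand electrode in cell notation is the anode (oxidation) and the right-hand electrode is the cathode (reduction).
E°cell = E°(right) − E°(left) = +1.19 − (−0.29) = +1.48 V.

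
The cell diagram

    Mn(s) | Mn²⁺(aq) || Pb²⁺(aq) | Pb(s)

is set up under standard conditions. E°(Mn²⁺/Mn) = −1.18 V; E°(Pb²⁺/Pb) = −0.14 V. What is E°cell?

By convention the left-hand electrode in cell notation is the anode (oxidation) and the right-hand electrode is the cathode (reduction).
E°cell = E°(right) − E°(left) = −0.14 − (−1.18) = +1.04 V.

+1.04 V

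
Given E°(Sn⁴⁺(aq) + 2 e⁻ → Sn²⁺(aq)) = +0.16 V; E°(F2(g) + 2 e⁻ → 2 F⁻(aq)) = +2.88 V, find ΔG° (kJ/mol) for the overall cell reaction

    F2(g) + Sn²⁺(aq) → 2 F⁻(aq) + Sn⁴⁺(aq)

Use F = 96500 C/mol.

−525 kJ/mol

In the reaction as written F2(g) is reduced, so the F₂/F⁻ couple is the cathode and Sn⁴⁺/Sn²⁺ is the anode.
E°cell = +2.88 − (+0.16) = +2.72 V; balancing electrons gives n = 2.
ΔG° = −nFE°cell = −(2)(96500)(+2.72) J/mol = −525 kJ/mol.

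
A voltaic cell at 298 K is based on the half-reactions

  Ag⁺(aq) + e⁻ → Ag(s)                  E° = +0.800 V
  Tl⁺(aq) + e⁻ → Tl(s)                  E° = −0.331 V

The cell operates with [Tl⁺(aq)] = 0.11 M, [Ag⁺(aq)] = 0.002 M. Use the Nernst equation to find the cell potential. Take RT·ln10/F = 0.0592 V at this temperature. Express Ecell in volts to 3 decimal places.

+1.028 V

The Ag⁺/Ag couple has the more positive E°, so it is the cathode; Tl⁺/Tl is the anode.
E°cell = E°cat − E°an = +0.800 − (−0.331) = +1.131 V; n = 1.
Balancing gives Ag⁺(aq) + Tl(s) → Ag(s) + Tl⁺(aq); hence Q = [Tl⁺(aq)] / [Ag⁺(aq)] = 55 (log Q = 1.740).
Applying E = E° − (RT ln10/nF)·log Q gives +1.131 − (0.0592/1)(1.740) = +1.028 V.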